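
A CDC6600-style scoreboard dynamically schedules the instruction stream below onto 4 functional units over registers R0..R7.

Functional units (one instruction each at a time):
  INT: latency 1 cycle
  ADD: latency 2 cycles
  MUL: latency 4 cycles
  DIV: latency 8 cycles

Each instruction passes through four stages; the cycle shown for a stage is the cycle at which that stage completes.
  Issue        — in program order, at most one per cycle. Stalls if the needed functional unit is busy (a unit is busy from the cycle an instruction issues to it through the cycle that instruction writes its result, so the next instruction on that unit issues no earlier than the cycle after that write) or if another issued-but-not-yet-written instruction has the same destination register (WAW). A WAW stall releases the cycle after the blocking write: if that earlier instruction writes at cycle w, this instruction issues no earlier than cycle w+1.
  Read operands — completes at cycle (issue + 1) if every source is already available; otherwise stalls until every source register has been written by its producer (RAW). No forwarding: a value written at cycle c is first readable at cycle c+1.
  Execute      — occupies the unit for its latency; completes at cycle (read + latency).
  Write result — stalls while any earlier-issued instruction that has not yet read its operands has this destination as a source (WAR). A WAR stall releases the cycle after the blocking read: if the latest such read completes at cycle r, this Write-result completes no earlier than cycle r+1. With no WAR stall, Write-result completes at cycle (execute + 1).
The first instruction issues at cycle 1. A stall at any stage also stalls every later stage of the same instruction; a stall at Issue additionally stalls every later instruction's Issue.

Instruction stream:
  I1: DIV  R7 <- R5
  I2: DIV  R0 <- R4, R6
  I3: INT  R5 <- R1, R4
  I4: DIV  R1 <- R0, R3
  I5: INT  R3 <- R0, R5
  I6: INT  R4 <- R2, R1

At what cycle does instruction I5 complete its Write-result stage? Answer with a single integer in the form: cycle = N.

cycle = 27

I1 -> (1, 2, 10, 11)
I2 -> (12, 13, 21, 22)  // struct: DIV busy until I1 writes@11
I3 -> (13, 14, 15, 16)
I4 -> (23, 24, 32, 33)  // struct: DIV busy until I2 writes@22
I5 -> (24, 25, 26, 27)
I6 -> (28, 34, 35, 36)  // struct: INT busy until I5 writes@27, RAW R1: wait I4 write@33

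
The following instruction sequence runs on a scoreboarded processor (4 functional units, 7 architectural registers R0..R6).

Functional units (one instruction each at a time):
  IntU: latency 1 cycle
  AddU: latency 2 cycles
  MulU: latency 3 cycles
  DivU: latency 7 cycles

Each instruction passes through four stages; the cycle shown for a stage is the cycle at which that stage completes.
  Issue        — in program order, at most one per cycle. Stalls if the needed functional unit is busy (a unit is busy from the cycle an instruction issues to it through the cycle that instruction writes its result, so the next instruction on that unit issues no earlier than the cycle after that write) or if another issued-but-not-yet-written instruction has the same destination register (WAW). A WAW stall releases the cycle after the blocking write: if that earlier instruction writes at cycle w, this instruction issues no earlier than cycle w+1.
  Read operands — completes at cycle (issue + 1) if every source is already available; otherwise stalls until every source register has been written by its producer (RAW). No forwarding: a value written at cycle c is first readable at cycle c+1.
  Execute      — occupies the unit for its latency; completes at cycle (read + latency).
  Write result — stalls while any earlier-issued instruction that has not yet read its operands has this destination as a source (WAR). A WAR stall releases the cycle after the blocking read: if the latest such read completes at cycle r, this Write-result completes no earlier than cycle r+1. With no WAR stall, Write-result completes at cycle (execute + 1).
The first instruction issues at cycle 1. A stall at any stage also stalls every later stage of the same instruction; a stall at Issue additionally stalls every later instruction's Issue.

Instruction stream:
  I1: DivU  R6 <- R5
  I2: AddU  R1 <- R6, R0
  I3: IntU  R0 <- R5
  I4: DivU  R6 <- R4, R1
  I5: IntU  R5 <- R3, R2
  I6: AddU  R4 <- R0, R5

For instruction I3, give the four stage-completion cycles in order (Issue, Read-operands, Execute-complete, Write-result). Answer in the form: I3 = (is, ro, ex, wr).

I3 = (3, 4, 5, 12)

I1 -> (1, 2, 9, 10)
I2 -> (2, 11, 13, 14)  // RAW R6: wait I1 write@10
I3 -> (3, 4, 5, 12)  // WAR R0: wait I2 read@11
I4 -> (11, 15, 22, 23)  // struct: DivU busy until I1 writes@10, RAW R1: wait I2 write@14
I5 -> (13, 14, 15, 16)  // struct: IntU busy until I3 writes@12
I6 -> (15, 17, 19, 20)  // struct: AddU busy until I2 writes@14, RAW R5: wait I5 write@16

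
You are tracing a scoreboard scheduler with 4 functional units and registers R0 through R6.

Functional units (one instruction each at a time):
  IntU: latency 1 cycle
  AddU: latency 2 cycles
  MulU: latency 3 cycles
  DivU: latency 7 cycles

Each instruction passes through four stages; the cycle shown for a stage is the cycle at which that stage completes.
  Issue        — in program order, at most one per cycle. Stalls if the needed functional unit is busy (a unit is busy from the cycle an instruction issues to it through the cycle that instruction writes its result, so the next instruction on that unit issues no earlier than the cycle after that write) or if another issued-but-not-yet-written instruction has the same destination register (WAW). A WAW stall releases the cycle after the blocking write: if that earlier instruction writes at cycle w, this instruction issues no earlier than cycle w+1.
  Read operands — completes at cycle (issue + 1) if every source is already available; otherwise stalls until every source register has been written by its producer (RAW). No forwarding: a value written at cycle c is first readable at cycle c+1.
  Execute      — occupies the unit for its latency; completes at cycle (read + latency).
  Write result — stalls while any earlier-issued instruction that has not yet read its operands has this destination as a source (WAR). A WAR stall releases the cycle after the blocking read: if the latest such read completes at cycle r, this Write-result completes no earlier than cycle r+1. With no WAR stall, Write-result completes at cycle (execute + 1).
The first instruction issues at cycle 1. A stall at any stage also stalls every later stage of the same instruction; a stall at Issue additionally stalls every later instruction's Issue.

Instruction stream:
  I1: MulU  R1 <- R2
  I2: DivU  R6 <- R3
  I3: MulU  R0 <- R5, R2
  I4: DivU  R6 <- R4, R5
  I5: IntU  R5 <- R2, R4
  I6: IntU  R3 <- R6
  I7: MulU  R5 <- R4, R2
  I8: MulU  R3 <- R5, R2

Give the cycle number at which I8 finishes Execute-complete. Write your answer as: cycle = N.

cycle = 29

I1  is:1  ro:2  ex:5  wr:6
I2  is:2  ro:3  ex:10  wr:11
I3  is:7  ro:8  ex:11  wr:12  — struct: MulU busy until I1 writes@6
I4  is:12  ro:13  ex:20  wr:21  — struct: DivU busy until I2 writes@11
I5  is:13  ro:14  ex:15  wr:16
I6  is:17  ro:22  ex:23  wr:24  — struct: IntU busy until I5 writes@16, RAW R6: wait I4 write@21
I7  is:18  ro:19  ex:22  wr:23
I8  is:25  ro:26  ex:29  wr:30  — WAW R3: wait I6 write@24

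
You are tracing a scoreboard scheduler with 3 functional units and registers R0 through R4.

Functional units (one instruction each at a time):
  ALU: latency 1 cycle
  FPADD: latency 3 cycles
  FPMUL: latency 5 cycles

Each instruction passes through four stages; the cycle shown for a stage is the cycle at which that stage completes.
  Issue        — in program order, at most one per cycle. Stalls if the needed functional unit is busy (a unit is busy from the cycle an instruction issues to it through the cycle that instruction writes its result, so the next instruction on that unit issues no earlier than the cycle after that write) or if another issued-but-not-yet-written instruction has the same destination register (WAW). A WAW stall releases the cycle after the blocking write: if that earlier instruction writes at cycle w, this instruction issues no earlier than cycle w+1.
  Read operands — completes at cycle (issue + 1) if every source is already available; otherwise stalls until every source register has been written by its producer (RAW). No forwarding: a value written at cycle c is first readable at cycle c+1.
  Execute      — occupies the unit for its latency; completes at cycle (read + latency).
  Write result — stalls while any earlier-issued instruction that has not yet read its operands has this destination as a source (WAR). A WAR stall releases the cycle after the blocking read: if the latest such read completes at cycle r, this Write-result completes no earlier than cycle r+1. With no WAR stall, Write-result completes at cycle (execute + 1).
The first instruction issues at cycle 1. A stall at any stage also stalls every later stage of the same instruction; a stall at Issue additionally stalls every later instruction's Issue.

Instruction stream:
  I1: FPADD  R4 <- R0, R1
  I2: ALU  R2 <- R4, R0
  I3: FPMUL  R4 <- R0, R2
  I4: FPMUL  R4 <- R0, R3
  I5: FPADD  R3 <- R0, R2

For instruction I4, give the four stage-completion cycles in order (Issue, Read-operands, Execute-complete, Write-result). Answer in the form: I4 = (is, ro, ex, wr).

I1: IS=1 RO=2 EX=5 WR=6
I2: IS=2 RO=7 EX=8 WR=9  [RAW R4: wait I1 write@6]
I3: IS=7 RO=10 EX=15 WR=16  [WAW R4: wait I1 write@6; RAW R2: wait I2 write@9]
I4: IS=17 RO=18 EX=23 WR=24  [struct: FPMUL busy until I3 writes@16]
I5: IS=18 RO=19 EX=22 WR=23

I4 = (17, 18, 23, 24)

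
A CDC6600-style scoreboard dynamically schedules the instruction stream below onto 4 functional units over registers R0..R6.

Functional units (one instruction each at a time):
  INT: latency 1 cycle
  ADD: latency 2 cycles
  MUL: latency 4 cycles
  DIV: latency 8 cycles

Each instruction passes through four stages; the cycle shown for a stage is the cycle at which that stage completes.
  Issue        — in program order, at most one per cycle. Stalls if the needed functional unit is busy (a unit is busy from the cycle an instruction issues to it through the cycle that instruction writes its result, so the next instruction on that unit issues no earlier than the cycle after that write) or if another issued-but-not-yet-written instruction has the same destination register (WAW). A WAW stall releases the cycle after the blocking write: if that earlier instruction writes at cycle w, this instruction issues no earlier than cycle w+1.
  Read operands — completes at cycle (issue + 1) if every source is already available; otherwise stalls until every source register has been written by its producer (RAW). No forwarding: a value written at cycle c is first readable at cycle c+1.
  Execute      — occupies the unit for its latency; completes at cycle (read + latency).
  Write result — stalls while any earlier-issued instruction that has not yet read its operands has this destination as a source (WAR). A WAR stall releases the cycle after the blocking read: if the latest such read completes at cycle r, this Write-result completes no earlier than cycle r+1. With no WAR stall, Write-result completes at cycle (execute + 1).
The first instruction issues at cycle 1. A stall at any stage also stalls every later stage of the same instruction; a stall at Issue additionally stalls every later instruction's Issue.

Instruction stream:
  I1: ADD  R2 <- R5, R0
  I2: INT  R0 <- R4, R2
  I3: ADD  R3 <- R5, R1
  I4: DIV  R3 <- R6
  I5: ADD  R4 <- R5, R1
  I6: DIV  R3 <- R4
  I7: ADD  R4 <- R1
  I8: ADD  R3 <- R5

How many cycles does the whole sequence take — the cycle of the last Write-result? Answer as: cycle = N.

I1: IS=1 RO=2 EX=4 WR=5
I2: IS=2 RO=6 EX=7 WR=8  [RAW R2: wait I1 write@5]
I3: IS=6 RO=7 EX=9 WR=10  [struct: ADD busy until I1 writes@5]
I4: IS=11 RO=12 EX=20 WR=21  [WAW R3: wait I3 write@10]
I5: IS=12 RO=13 EX=15 WR=16
I6: IS=22 RO=23 EX=31 WR=32  [struct: DIV busy until I4 writes@21]
I7: IS=23 RO=24 EX=26 WR=27
I8: IS=33 RO=34 EX=36 WR=37  [WAW R3: wait I6 write@32]

cycle = 37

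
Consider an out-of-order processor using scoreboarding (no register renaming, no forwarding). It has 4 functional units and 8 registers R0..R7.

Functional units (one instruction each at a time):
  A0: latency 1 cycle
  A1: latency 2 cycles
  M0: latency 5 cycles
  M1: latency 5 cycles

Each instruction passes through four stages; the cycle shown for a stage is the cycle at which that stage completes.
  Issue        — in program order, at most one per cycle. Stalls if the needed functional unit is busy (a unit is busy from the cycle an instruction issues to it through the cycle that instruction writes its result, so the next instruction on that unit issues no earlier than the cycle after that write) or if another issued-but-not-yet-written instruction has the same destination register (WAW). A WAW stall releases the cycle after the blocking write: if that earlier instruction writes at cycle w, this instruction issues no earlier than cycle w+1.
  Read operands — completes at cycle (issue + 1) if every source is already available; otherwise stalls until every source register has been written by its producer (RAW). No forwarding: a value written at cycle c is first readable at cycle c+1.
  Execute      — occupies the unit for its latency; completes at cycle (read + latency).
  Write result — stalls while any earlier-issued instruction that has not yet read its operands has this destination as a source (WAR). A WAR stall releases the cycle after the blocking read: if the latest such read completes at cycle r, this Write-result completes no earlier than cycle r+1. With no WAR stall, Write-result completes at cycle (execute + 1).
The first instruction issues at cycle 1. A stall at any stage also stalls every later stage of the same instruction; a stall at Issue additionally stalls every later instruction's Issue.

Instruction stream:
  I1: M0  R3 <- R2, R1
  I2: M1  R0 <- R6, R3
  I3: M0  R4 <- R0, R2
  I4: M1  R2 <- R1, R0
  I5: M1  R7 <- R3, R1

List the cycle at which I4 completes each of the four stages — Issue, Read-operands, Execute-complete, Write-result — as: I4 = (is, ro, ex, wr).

I4 = (16, 17, 22, 23)

  I1 | 1 | 2 | 7 | 8
  I2 | 2 | 9 | 14 | 15   RAW R3: wait I1 write@8
  I3 | 9 | 16 | 21 | 22   struct: M0 busy until I1 writes@8 · RAW R0: wait I2 write@15
  I4 | 16 | 17 | 22 | 23   struct: M1 busy until I2 writes@15
  I5 | 24 | 25 | 30 | 31   struct: M1 busy until I4 writes@23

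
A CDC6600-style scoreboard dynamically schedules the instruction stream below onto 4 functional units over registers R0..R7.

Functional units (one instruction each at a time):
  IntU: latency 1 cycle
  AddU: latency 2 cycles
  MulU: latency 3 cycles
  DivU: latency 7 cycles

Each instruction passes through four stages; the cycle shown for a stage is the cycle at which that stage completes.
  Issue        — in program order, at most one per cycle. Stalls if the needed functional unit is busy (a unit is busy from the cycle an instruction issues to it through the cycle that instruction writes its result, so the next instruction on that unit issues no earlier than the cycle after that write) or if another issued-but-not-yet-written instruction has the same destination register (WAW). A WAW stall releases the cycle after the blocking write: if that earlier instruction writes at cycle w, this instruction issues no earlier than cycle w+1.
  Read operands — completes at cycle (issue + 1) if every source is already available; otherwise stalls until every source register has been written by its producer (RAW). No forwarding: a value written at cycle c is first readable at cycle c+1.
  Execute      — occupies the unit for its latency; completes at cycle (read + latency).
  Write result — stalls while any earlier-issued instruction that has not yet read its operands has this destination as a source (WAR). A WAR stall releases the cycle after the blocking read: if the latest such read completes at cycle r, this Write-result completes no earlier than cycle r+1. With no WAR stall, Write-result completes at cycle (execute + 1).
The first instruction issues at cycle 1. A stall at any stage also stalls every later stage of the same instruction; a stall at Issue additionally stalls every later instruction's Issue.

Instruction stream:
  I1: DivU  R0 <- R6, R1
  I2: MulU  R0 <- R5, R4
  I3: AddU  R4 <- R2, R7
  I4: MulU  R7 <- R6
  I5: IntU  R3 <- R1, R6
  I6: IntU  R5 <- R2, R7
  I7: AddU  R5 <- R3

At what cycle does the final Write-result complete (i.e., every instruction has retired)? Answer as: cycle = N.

cycle = 30

cycle 1: I1→DivU
cycle 2: I1 RO
cycle 9: I1 EX
cycle 10: I1 WR R0
cycle 11: I2→MulU
cycle 12: I2 RO · I3→AddU
cycle 13: I3 RO
cycle 15: I2 EX · I3 EX
cycle 16: I2 WR R0 · I3 WR R4
cycle 17: I4→MulU
cycle 18: I4 RO · I5→IntU
cycle 19: I5 RO
cycle 20: I5 EX
cycle 21: I4 EX · I5 WR R3
cycle 22: I4 WR R7 · I6→IntU
cycle 23: I6 RO
cycle 24: I6 EX
cycle 25: I6 WR R5
cycle 26: I7→AddU
cycle 27: I7 RO
cycle 29: I7 EX
cycle 30: I7 WR R5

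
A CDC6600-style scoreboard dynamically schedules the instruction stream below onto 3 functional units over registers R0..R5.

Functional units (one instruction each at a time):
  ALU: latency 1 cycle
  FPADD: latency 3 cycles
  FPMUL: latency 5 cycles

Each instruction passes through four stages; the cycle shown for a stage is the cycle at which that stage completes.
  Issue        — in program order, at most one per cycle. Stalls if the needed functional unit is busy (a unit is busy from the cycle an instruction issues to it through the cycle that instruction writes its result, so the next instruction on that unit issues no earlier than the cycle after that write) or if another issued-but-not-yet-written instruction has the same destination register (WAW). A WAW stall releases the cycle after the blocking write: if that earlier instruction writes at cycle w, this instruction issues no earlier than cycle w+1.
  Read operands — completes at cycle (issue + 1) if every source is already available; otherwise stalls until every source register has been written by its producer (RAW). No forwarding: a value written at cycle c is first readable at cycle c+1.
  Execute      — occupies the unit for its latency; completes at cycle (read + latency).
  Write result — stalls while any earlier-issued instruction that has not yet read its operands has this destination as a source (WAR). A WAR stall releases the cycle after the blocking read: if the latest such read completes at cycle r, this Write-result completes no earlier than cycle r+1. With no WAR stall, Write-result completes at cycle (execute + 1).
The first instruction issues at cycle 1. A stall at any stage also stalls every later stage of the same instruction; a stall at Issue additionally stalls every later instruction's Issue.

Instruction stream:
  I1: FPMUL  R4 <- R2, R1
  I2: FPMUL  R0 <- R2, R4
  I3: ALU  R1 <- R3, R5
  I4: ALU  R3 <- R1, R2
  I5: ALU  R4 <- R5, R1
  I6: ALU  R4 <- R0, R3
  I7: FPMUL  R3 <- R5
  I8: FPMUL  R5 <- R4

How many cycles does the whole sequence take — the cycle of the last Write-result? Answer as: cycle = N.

cycle = 38

t=1  I1→FPMUL
t=2  I1 RO
t=7  I1 EX
t=8  I1 WR R4
t=9  I2→FPMUL
t=10  I2 RO | I3→ALU
t=11  I3 RO
t=12  I3 EX
t=13  I3 WR R1
t=14  I4→ALU
t=15  I2 EX | I4 RO
t=16  I2 WR R0 | I4 EX
t=17  I4 WR R3
t=18  I5→ALU
t=19  I5 RO
t=20  I5 EX
t=21  I5 WR R4
t=22  I6→ALU
t=23  I6 RO | I7→FPMUL
t=24  I6 EX | I7 RO
t=25  I6 WR R4
t=29  I7 EX
t=30  I7 WR R3
t=31  I8→FPMUL
t=32  I8 RO
t=37  I8 EX
t=38  I8 WR R5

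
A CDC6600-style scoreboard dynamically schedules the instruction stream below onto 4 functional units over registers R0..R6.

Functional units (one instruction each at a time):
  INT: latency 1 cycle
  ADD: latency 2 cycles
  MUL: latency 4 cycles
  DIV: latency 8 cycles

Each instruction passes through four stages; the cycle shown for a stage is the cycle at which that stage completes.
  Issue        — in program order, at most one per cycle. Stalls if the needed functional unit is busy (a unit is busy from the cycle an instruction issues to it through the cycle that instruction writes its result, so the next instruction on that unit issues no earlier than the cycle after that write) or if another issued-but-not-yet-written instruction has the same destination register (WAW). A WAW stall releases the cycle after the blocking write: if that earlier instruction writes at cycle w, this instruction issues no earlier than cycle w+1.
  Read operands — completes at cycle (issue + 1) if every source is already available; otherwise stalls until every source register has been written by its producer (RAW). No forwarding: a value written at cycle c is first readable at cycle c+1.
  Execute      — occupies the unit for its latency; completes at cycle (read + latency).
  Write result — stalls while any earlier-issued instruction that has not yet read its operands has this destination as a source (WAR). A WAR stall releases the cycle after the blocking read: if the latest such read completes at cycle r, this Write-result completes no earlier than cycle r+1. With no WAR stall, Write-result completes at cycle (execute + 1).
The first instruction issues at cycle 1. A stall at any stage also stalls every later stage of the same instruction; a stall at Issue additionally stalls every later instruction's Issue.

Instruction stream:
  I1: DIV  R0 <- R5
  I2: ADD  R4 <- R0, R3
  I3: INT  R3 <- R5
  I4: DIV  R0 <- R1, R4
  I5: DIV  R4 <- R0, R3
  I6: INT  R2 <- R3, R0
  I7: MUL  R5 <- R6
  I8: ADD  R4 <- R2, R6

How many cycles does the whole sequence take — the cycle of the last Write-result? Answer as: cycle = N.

[I1] 1/2/10/11
[I2] 2/12/14/15  (RAW R0: wait I1 write@11)
[I3] 3/4/5/13  (WAR R3: wait I2 read@12)
[I4] 12/16/24/25  (struct: DIV busy until I1 writes@11; RAW R4: wait I2 write@15)
[I5] 26/27/35/36  (struct: DIV busy until I4 writes@25)
[I6] 27/28/29/30
[I7] 28/29/33/34
[I8] 37/38/40/41  (WAW R4: wait I5 write@36)

cycle = 41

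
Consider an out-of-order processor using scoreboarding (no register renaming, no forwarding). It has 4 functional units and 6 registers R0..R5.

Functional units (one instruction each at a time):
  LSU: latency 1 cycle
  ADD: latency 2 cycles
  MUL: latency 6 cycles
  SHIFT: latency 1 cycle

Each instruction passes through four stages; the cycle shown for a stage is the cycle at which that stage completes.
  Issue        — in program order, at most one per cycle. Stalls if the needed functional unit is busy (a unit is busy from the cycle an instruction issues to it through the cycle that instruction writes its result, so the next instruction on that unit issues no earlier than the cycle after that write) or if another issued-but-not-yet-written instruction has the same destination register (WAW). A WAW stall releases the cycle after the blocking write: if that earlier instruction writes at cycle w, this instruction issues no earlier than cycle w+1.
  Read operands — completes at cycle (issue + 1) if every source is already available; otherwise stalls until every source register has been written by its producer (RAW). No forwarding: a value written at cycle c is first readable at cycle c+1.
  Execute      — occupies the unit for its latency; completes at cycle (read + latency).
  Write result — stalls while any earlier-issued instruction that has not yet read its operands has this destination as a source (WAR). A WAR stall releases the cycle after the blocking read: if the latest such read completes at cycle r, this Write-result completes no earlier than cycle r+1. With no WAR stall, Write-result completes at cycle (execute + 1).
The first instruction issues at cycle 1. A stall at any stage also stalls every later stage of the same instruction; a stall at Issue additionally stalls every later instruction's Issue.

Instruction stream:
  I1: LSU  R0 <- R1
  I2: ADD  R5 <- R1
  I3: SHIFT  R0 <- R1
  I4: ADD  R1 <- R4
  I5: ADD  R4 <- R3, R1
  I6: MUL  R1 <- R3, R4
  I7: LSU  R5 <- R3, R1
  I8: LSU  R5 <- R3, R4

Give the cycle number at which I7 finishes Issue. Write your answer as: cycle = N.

[1] issue I1 (LSU)
[2] I1 read-ops; issue I2 (ADD)
[3] I1 finished on LSU; I2 read-ops
[4] I1→R0
[5] I2 finished on ADD; issue I3 (SHIFT)
[6] I2→R5; I3 read-ops
[7] I3 finished on SHIFT; issue I4 (ADD)
[8] I3→R0; I4 read-ops
[10] I4 finished on ADD
[11] I4→R1
[12] issue I5 (ADD)
[13] I5 read-ops; issue I6 (MUL)
[14] issue I7 (LSU)
[15] I5 finished on ADD
[16] I5→R4
[17] I6 read-ops
[23] I6 finished on MUL
[24] I6→R1
[25] I7 read-ops
[26] I7 finished on LSU
[27] I7→R5
[28] issue I8 (LSU)
[29] I8 read-ops
[30] I8 finished on LSU
[31] I8→R5

cycle = 14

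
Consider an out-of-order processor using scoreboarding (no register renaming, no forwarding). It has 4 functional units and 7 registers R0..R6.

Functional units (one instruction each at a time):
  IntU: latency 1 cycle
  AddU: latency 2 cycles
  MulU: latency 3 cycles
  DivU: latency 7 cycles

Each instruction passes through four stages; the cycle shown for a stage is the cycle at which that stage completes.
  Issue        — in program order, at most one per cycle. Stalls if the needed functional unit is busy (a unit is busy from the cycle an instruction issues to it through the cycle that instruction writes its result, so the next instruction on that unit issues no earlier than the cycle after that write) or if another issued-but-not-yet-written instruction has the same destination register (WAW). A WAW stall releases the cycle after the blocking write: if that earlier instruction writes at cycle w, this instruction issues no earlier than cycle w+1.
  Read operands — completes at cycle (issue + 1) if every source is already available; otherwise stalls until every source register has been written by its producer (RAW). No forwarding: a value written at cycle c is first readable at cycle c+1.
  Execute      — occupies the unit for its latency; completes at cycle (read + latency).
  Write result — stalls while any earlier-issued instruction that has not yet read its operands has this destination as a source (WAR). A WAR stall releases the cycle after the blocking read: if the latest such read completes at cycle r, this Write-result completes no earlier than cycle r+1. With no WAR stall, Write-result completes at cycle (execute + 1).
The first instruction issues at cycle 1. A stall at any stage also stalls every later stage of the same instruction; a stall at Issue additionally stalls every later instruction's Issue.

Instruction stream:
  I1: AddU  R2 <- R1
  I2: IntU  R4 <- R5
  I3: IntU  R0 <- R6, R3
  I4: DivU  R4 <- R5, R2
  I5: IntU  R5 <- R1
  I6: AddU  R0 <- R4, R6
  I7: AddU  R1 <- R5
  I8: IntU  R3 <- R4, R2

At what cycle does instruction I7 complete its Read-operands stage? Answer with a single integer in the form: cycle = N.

cycle 1: I1 issues→AddU
cycle 2: I1 reads | I2 issues→IntU
cycle 3: I2 reads
cycle 4: I1 exec-done | I2 exec-done
cycle 5: I1 writes R2 | I2 writes R4
cycle 6: I3 issues→IntU
cycle 7: I3 reads | I4 issues→DivU
cycle 8: I3 exec-done | I4 reads
cycle 9: I3 writes R0
cycle 10: I5 issues→IntU
cycle 11: I5 reads | I6 issues→AddU
cycle 12: I5 exec-done
cycle 13: I5 writes R5
cycle 15: I4 exec-done
cycle 16: I4 writes R4
cycle 17: I6 reads
cycle 19: I6 exec-done
cycle 20: I6 writes R0
cycle 21: I7 issues→AddU
cycle 22: I7 reads | I8 issues→IntU
cycle 23: I8 reads
cycle 24: I7 exec-done | I8 exec-done
cycle 25: I7 writes R1 | I8 writes R3

cycle = 22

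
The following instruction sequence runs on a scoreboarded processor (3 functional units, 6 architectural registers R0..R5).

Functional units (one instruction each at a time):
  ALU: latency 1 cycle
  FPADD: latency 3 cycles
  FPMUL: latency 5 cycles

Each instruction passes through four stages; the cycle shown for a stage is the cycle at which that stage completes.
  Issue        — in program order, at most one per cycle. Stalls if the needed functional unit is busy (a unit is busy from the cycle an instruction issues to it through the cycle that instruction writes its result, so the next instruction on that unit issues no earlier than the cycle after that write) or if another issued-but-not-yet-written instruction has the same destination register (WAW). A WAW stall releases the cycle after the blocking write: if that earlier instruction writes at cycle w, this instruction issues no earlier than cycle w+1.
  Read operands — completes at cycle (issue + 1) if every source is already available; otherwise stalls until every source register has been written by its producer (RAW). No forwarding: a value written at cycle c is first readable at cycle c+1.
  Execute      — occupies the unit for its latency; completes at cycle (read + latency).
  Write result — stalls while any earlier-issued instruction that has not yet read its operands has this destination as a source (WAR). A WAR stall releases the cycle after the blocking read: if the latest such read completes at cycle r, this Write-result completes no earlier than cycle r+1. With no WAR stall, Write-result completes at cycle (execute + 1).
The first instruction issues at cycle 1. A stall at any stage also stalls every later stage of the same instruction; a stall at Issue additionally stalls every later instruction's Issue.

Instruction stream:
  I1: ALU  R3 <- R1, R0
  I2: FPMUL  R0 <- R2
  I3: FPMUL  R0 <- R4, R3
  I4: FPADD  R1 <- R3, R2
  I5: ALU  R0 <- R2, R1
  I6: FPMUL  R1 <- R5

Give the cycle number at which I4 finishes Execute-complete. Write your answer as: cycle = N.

cycle 1: I1 dispatched to ALU
cycle 2: I1 operands ready, I2 dispatched to FPMUL
cycle 3: I1 complete, I2 operands ready
cycle 4: R3←I1
cycle 8: I2 complete
cycle 9: R0←I2
cycle 10: I3 dispatched to FPMUL
cycle 11: I3 operands ready, I4 dispatched to FPADD
cycle 12: I4 operands ready
cycle 15: I4 complete
cycle 16: I3 complete, R1←I4
cycle 17: R0←I3
cycle 18: I5 dispatched to ALU
cycle 19: I5 operands ready, I6 dispatched to FPMUL
cycle 20: I5 complete, I6 operands ready
cycle 21: R0←I5
cycle 25: I6 complete
cycle 26: R1←I6

cycle = 15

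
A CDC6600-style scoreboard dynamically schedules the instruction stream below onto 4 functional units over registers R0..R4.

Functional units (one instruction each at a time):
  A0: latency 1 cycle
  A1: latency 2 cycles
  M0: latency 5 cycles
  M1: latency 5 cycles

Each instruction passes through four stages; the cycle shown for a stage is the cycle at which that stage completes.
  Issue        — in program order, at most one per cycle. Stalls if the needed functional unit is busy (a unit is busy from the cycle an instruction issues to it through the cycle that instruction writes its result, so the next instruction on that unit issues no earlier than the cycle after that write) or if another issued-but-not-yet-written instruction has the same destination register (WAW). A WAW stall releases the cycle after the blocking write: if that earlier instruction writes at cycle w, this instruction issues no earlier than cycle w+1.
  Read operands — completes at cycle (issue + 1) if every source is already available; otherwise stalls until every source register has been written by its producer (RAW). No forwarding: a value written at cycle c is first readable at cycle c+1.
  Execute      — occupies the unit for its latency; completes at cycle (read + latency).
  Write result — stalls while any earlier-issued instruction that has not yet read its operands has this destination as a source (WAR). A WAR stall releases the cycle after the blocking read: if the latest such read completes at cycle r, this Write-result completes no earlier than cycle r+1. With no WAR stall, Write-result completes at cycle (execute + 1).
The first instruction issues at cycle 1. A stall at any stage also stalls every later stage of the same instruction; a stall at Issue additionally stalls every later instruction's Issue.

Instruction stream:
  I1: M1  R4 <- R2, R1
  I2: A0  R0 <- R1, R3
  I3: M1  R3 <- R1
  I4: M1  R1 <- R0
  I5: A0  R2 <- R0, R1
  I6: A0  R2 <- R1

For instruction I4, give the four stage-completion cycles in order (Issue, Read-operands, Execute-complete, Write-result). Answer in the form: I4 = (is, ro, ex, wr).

I4 = (17, 18, 23, 24)

I1  is:1  ro:2  ex:7  wr:8
I2  is:2  ro:3  ex:4  wr:5
I3  is:9  ro:10  ex:15  wr:16  — struct: M1 busy until I1 writes@8
I4  is:17  ro:18  ex:23  wr:24  — struct: M1 busy until I3 writes@16
I5  is:18  ro:25  ex:26  wr:27  — RAW R1: wait I4 write@24
I6  is:28  ro:29  ex:30  wr:31  — struct: A0 busy until I5 writes@27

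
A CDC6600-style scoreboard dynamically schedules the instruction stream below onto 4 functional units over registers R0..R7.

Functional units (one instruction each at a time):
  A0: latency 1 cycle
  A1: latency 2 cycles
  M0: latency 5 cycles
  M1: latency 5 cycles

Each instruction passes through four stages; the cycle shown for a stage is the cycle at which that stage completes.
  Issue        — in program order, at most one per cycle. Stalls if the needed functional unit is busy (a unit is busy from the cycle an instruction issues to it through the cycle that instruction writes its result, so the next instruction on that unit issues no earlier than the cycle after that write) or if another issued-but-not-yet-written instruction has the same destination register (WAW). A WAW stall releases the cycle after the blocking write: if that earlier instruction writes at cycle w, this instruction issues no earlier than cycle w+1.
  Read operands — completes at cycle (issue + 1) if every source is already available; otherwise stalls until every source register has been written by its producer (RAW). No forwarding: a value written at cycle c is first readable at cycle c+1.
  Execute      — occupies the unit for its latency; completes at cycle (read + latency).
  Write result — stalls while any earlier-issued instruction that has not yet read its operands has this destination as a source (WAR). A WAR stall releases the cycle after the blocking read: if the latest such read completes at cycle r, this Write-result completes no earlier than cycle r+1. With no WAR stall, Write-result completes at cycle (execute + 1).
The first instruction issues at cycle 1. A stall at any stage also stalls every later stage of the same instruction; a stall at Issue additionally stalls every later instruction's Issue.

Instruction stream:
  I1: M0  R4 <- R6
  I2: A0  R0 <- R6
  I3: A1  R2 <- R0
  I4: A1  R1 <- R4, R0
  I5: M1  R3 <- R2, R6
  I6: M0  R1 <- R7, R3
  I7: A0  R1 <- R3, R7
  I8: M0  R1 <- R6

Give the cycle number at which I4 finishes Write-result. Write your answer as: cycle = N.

cycle = 14

I1 -> (1, 2, 7, 8)
I2 -> (2, 3, 4, 5)
I3 -> (3, 6, 8, 9)  // RAW R0: wait I2 write@5
I4 -> (10, 11, 13, 14)  // struct: A1 busy until I3 writes@9
I5 -> (11, 12, 17, 18)
I6 -> (15, 19, 24, 25)  // WAW R1: wait I4 write@14, RAW R3: wait I5 write@18
I7 -> (26, 27, 28, 29)  // WAW R1: wait I6 write@25
I8 -> (30, 31, 36, 37)  // WAW R1: wait I7 write@29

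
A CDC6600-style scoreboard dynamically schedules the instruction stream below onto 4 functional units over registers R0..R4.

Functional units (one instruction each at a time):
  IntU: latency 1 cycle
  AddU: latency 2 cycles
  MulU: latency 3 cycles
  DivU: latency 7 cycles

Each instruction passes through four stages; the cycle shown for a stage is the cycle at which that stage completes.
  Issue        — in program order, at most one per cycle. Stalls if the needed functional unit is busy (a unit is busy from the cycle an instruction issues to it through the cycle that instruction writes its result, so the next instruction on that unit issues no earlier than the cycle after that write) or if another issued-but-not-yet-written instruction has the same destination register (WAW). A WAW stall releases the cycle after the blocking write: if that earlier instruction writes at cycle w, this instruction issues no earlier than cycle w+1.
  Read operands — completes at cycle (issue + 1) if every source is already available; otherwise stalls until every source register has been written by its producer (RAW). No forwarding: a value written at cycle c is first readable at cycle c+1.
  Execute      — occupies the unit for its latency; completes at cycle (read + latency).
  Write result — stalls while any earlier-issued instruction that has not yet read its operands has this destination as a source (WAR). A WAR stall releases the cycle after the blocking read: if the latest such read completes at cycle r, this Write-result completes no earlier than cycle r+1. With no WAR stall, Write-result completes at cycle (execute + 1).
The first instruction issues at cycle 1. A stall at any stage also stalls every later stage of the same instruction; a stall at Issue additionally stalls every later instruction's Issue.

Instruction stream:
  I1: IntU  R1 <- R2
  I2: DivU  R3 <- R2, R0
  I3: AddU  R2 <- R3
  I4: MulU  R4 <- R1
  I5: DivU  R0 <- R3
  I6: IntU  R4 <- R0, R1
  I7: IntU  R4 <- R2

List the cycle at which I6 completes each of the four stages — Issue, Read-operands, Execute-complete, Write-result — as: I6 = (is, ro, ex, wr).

I1  is:1  ro:2  ex:3  wr:4
I2  is:2  ro:3  ex:10  wr:11
I3  is:3  ro:12  ex:14  wr:15  — RAW R3: wait I2 write@11
I4  is:4  ro:5  ex:8  wr:9
I5  is:12  ro:13  ex:20  wr:21  — struct: DivU busy until I2 writes@11
I6  is:13  ro:22  ex:23  wr:24  — RAW R0: wait I5 write@21
I7  is:25  ro:26  ex:27  wr:28  — struct: IntU busy until I6 writes@24

I6 = (13, 22, 23, 24)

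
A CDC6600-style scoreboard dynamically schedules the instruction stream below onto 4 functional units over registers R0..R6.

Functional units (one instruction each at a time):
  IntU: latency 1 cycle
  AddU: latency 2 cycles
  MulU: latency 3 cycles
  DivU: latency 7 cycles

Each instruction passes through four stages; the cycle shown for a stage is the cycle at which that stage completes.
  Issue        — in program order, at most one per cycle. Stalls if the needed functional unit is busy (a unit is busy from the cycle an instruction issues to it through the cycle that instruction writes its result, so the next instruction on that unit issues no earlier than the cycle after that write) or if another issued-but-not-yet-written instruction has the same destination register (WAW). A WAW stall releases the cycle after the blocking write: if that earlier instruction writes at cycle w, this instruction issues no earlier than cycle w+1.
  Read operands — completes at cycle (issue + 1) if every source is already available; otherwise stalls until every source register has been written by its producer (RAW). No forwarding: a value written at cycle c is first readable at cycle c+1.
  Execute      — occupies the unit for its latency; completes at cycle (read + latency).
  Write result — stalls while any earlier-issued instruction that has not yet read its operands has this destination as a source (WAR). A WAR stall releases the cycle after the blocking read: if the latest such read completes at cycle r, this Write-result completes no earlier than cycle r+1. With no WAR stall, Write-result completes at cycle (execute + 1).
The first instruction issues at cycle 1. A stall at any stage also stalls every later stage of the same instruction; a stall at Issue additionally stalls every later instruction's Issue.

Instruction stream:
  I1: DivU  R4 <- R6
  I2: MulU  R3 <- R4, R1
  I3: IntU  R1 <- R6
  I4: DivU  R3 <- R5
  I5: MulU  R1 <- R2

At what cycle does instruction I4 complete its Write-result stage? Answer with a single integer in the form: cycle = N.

cycle = 25

t=1  I1 dispatched to DivU
t=2  I1 operands ready; I2 dispatched to MulU
t=3  I3 dispatched to IntU
t=4  I3 operands ready
t=5  I3 complete
t=9  I1 complete
t=10  R4←I1
t=11  I2 operands ready
t=12  R1←I3
t=14  I2 complete
t=15  R3←I2
t=16  I4 dispatched to DivU
t=17  I4 operands ready; I5 dispatched to MulU
t=18  I5 operands ready
t=21  I5 complete
t=22  R1←I5
t=24  I4 complete
t=25  R3←I4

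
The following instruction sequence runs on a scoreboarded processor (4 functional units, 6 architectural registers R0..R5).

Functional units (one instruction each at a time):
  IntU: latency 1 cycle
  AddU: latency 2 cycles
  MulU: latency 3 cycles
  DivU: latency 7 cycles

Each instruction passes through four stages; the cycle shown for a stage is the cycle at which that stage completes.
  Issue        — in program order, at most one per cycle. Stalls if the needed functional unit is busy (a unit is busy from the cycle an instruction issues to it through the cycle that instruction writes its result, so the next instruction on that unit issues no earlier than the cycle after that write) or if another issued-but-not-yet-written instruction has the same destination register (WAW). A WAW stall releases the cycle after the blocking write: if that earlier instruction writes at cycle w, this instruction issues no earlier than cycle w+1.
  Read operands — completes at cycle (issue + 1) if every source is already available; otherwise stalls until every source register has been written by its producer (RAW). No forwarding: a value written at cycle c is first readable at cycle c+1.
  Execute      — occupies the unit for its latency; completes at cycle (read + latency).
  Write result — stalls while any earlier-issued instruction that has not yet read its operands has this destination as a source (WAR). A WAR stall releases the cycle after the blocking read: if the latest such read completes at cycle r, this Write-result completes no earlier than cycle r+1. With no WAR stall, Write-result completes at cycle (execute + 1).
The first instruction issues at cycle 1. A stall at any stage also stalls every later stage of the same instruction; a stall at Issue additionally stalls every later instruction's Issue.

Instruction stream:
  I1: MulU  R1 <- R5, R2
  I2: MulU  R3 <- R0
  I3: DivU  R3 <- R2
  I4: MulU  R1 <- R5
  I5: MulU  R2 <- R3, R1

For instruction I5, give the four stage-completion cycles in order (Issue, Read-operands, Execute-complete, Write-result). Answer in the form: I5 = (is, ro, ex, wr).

  I1 | 1 | 2 | 5 | 6
  I2 | 7 | 8 | 11 | 12   struct: MulU busy until I1 writes@6
  I3 | 13 | 14 | 21 | 22   WAW R3: wait I2 write@12
  I4 | 14 | 15 | 18 | 19
  I5 | 20 | 23 | 26 | 27   struct: MulU busy until I4 writes@19 · RAW R3: wait I3 write@22

I5 = (20, 23, 26, 27)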